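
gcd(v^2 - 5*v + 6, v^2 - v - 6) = v - 3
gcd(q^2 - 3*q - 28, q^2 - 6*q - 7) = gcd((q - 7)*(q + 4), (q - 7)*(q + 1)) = q - 7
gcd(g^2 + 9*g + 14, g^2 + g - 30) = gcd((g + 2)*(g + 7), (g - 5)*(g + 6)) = 1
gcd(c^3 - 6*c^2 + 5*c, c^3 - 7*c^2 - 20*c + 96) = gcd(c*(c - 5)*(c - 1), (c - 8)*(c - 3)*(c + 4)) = 1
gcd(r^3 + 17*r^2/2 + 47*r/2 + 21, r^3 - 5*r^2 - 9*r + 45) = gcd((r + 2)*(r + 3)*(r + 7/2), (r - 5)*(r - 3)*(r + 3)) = r + 3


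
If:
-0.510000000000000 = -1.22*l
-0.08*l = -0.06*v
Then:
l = 0.42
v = 0.56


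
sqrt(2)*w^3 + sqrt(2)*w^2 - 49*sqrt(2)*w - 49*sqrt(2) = (w - 7)*(w + 7)*(sqrt(2)*w + sqrt(2))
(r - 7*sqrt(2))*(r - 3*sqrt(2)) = r^2 - 10*sqrt(2)*r + 42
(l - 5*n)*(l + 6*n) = l^2 + l*n - 30*n^2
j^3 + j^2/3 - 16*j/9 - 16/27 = (j - 4/3)*(j + 1/3)*(j + 4/3)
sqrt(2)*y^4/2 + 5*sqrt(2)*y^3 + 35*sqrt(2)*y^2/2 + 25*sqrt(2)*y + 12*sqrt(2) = (y + 2)*(y + 3)*(y + 4)*(sqrt(2)*y/2 + sqrt(2)/2)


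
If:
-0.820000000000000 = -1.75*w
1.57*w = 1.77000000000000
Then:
No Solution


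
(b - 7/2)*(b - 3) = b^2 - 13*b/2 + 21/2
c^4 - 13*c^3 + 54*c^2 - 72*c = c*(c - 6)*(c - 4)*(c - 3)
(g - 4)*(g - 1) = g^2 - 5*g + 4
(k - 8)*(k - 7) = k^2 - 15*k + 56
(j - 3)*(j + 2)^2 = j^3 + j^2 - 8*j - 12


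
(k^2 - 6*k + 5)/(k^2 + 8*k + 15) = (k^2 - 6*k + 5)/(k^2 + 8*k + 15)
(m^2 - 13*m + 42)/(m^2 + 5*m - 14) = (m^2 - 13*m + 42)/(m^2 + 5*m - 14)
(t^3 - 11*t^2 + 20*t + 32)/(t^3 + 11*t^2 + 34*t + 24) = (t^2 - 12*t + 32)/(t^2 + 10*t + 24)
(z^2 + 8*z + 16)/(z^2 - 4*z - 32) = (z + 4)/(z - 8)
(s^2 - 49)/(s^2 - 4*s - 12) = (49 - s^2)/(-s^2 + 4*s + 12)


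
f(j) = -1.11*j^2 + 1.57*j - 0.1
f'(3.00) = -5.09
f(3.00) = -5.38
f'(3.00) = -5.09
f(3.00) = -5.38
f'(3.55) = -6.31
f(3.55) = -8.52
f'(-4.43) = 11.40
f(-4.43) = -28.84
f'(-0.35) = 2.35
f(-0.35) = -0.79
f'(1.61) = -2.00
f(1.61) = -0.45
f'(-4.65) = 11.89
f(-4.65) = -31.40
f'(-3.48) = 9.30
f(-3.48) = -19.01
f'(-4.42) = 11.38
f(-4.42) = -28.72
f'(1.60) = -1.98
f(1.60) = -0.43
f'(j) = 1.57 - 2.22*j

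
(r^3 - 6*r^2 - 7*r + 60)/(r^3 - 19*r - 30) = (r - 4)/(r + 2)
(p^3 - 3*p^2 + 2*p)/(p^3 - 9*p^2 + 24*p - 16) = p*(p - 2)/(p^2 - 8*p + 16)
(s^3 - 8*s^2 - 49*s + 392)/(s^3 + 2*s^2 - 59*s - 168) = (s - 7)/(s + 3)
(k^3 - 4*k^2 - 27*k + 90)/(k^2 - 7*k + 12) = (k^2 - k - 30)/(k - 4)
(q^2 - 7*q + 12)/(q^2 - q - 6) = (q - 4)/(q + 2)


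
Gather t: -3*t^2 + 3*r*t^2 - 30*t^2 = t^2*(3*r - 33)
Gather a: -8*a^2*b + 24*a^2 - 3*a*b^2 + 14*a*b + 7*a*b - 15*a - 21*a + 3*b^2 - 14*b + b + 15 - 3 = a^2*(24 - 8*b) + a*(-3*b^2 + 21*b - 36) + 3*b^2 - 13*b + 12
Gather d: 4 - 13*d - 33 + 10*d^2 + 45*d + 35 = 10*d^2 + 32*d + 6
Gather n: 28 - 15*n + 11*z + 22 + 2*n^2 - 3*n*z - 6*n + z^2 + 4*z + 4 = 2*n^2 + n*(-3*z - 21) + z^2 + 15*z + 54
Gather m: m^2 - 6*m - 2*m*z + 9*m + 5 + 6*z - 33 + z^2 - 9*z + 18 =m^2 + m*(3 - 2*z) + z^2 - 3*z - 10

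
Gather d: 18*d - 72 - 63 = 18*d - 135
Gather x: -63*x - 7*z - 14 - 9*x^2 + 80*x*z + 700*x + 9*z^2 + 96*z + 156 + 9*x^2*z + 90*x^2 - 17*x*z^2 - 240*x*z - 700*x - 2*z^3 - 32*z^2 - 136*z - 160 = x^2*(9*z + 81) + x*(-17*z^2 - 160*z - 63) - 2*z^3 - 23*z^2 - 47*z - 18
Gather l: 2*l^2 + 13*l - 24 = 2*l^2 + 13*l - 24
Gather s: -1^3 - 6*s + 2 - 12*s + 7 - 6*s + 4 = 12 - 24*s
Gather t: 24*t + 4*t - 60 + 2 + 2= 28*t - 56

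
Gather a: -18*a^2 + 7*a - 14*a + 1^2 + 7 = -18*a^2 - 7*a + 8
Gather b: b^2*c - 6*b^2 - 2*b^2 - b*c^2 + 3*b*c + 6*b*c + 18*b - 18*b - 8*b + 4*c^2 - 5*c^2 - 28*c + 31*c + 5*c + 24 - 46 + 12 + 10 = b^2*(c - 8) + b*(-c^2 + 9*c - 8) - c^2 + 8*c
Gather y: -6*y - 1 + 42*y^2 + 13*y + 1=42*y^2 + 7*y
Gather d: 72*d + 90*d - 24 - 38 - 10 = 162*d - 72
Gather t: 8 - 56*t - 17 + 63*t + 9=7*t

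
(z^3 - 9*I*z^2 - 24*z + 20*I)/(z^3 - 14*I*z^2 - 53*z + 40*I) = (z^2 - 4*I*z - 4)/(z^2 - 9*I*z - 8)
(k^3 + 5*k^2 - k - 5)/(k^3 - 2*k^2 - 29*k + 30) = (k + 1)/(k - 6)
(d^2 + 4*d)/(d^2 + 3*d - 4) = d/(d - 1)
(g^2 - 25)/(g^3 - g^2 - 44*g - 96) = (25 - g^2)/(-g^3 + g^2 + 44*g + 96)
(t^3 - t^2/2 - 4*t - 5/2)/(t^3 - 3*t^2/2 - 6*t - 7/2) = (2*t - 5)/(2*t - 7)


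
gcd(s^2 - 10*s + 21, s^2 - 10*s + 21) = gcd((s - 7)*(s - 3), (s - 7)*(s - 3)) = s^2 - 10*s + 21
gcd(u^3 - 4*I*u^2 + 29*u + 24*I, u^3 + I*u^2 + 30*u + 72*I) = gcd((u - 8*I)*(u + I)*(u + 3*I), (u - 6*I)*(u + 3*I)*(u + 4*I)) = u + 3*I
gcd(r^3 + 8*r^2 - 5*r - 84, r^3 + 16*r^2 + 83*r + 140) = r^2 + 11*r + 28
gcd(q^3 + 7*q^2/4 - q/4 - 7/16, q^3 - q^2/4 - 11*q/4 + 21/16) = q^2 + 5*q/4 - 7/8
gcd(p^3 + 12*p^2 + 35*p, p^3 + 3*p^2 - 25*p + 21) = p + 7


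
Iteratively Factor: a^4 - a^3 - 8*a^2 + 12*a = (a - 2)*(a^3 + a^2 - 6*a) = (a - 2)*(a + 3)*(a^2 - 2*a) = (a - 2)^2*(a + 3)*(a)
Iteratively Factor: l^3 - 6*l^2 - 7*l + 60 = (l + 3)*(l^2 - 9*l + 20) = (l - 4)*(l + 3)*(l - 5)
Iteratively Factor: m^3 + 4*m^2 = (m + 4)*(m^2) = m*(m + 4)*(m)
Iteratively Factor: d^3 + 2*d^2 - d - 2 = (d + 1)*(d^2 + d - 2) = (d + 1)*(d + 2)*(d - 1)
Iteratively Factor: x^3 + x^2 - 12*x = (x + 4)*(x^2 - 3*x) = x*(x + 4)*(x - 3)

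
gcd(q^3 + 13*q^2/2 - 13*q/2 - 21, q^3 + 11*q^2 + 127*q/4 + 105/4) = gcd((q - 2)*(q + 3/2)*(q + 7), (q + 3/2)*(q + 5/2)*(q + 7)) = q^2 + 17*q/2 + 21/2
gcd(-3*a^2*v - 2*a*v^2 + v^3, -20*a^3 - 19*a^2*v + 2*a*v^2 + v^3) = a + v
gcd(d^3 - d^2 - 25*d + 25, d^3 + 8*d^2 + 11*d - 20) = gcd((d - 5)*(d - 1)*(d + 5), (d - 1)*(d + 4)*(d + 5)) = d^2 + 4*d - 5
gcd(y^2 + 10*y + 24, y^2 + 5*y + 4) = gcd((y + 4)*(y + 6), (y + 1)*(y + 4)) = y + 4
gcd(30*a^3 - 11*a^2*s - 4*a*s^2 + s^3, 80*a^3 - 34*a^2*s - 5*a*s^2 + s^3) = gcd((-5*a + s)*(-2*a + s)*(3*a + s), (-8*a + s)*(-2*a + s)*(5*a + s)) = -2*a + s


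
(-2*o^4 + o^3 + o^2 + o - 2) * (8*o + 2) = -16*o^5 + 4*o^4 + 10*o^3 + 10*o^2 - 14*o - 4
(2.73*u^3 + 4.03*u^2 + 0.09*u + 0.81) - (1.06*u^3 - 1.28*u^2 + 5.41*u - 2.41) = 1.67*u^3 + 5.31*u^2 - 5.32*u + 3.22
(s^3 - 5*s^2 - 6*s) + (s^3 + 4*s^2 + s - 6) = 2*s^3 - s^2 - 5*s - 6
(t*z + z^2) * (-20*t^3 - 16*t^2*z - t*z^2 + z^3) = -20*t^4*z - 36*t^3*z^2 - 17*t^2*z^3 + z^5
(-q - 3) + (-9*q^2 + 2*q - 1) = -9*q^2 + q - 4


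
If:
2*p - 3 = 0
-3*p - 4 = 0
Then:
No Solution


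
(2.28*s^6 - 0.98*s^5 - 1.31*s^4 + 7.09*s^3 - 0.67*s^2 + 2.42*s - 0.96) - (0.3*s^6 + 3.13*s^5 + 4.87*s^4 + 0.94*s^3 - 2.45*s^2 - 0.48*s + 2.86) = 1.98*s^6 - 4.11*s^5 - 6.18*s^4 + 6.15*s^3 + 1.78*s^2 + 2.9*s - 3.82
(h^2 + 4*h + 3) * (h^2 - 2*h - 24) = h^4 + 2*h^3 - 29*h^2 - 102*h - 72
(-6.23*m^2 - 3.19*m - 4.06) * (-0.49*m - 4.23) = 3.0527*m^3 + 27.916*m^2 + 15.4831*m + 17.1738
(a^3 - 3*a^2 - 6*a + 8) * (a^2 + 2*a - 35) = a^5 - a^4 - 47*a^3 + 101*a^2 + 226*a - 280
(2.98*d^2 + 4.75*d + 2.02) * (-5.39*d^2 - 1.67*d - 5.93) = -16.0622*d^4 - 30.5791*d^3 - 36.4917*d^2 - 31.5409*d - 11.9786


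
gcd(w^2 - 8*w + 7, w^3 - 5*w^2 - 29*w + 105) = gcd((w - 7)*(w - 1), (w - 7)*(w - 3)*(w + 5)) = w - 7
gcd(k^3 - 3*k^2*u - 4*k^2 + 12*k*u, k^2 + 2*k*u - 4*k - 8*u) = k - 4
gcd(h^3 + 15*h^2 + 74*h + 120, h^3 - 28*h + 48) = h + 6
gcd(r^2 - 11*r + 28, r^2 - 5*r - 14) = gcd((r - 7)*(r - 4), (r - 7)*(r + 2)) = r - 7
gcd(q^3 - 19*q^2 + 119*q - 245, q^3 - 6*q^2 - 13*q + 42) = q - 7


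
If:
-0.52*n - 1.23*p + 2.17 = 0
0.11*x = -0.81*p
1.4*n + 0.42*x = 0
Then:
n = 2.02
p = 0.91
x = -6.72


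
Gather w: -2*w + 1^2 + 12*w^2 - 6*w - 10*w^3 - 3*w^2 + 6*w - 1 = -10*w^3 + 9*w^2 - 2*w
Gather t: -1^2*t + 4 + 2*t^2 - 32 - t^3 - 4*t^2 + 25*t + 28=-t^3 - 2*t^2 + 24*t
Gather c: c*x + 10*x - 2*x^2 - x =c*x - 2*x^2 + 9*x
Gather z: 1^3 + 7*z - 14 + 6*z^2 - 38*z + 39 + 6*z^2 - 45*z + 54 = 12*z^2 - 76*z + 80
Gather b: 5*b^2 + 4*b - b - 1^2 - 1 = 5*b^2 + 3*b - 2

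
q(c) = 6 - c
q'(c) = -1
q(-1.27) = 7.27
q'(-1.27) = -1.00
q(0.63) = 5.37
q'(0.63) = -1.00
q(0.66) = 5.34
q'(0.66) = -1.00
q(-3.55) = 9.55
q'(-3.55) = -1.00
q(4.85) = 1.15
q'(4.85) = -1.00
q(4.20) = 1.80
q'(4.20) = -1.00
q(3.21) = 2.79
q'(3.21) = -1.00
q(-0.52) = 6.52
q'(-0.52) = -1.00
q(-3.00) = 9.00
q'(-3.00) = -1.00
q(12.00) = -6.00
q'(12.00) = -1.00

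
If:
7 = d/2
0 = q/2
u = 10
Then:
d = 14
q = 0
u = 10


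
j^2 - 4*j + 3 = (j - 3)*(j - 1)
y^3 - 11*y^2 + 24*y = y*(y - 8)*(y - 3)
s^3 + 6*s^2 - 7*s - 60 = (s - 3)*(s + 4)*(s + 5)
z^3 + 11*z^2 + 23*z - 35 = (z - 1)*(z + 5)*(z + 7)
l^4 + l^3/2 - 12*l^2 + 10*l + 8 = (l - 2)^2*(l + 1/2)*(l + 4)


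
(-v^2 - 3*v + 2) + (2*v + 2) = -v^2 - v + 4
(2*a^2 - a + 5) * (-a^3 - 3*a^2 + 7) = -2*a^5 - 5*a^4 - 2*a^3 - a^2 - 7*a + 35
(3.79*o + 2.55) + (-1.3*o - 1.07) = 2.49*o + 1.48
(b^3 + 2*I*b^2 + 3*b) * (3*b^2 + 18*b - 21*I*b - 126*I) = 3*b^5 + 18*b^4 - 15*I*b^4 + 51*b^3 - 90*I*b^3 + 306*b^2 - 63*I*b^2 - 378*I*b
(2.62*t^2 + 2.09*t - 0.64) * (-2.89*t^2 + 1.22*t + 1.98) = -7.5718*t^4 - 2.8437*t^3 + 9.587*t^2 + 3.3574*t - 1.2672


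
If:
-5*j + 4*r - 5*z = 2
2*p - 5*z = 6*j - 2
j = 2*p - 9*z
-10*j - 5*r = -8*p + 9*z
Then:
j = 206/219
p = 769/219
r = 184/73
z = 148/219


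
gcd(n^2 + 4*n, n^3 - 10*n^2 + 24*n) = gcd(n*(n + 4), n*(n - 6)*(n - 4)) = n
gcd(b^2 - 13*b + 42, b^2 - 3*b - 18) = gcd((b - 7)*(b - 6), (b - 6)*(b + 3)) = b - 6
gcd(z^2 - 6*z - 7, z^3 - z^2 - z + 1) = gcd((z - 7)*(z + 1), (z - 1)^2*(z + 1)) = z + 1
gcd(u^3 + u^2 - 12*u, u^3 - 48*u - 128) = u + 4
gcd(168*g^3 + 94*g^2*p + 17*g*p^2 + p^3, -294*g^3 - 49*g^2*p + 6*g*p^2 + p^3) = 42*g^2 + 13*g*p + p^2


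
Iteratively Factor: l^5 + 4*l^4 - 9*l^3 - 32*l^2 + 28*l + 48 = (l + 3)*(l^4 + l^3 - 12*l^2 + 4*l + 16) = (l + 1)*(l + 3)*(l^3 - 12*l + 16) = (l - 2)*(l + 1)*(l + 3)*(l^2 + 2*l - 8) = (l - 2)*(l + 1)*(l + 3)*(l + 4)*(l - 2)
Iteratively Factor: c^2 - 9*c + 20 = (c - 4)*(c - 5)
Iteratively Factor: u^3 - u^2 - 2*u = (u + 1)*(u^2 - 2*u) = (u - 2)*(u + 1)*(u)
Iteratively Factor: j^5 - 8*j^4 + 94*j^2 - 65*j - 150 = (j - 5)*(j^4 - 3*j^3 - 15*j^2 + 19*j + 30) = (j - 5)*(j + 3)*(j^3 - 6*j^2 + 3*j + 10) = (j - 5)*(j - 2)*(j + 3)*(j^2 - 4*j - 5) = (j - 5)^2*(j - 2)*(j + 3)*(j + 1)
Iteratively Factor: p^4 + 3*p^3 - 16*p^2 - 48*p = (p - 4)*(p^3 + 7*p^2 + 12*p) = p*(p - 4)*(p^2 + 7*p + 12) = p*(p - 4)*(p + 4)*(p + 3)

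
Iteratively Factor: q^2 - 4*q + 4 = (q - 2)*(q - 2)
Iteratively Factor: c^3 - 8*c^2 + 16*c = (c)*(c^2 - 8*c + 16) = c*(c - 4)*(c - 4)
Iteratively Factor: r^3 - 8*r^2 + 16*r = (r - 4)*(r^2 - 4*r) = (r - 4)^2*(r)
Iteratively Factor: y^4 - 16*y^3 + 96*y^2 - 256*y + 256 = (y - 4)*(y^3 - 12*y^2 + 48*y - 64) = (y - 4)^2*(y^2 - 8*y + 16) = (y - 4)^3*(y - 4)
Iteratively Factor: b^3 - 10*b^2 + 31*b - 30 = (b - 3)*(b^2 - 7*b + 10) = (b - 3)*(b - 2)*(b - 5)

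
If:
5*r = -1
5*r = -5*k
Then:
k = 1/5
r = -1/5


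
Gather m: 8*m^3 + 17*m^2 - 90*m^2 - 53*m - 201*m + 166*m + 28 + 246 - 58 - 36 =8*m^3 - 73*m^2 - 88*m + 180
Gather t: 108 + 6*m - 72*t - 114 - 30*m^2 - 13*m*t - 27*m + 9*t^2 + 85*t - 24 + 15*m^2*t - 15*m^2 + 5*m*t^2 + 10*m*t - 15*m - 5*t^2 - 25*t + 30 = -45*m^2 - 36*m + t^2*(5*m + 4) + t*(15*m^2 - 3*m - 12)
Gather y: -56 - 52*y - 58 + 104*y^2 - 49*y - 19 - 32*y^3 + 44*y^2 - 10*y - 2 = -32*y^3 + 148*y^2 - 111*y - 135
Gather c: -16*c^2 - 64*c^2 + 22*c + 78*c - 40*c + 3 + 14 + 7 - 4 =-80*c^2 + 60*c + 20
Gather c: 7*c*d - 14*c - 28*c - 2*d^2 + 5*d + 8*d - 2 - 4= c*(7*d - 42) - 2*d^2 + 13*d - 6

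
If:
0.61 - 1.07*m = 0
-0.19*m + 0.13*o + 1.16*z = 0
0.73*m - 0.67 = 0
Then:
No Solution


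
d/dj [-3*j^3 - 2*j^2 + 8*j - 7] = -9*j^2 - 4*j + 8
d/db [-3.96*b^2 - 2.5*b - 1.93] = -7.92*b - 2.5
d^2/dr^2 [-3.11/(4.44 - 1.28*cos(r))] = (5.095424*sin(r)^2 - 17.674752*cos(r) + 5.095424)/(1.28*cos(r) - 4.44)^3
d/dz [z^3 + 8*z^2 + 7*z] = 3*z^2 + 16*z + 7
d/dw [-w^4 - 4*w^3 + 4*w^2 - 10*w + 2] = -4*w^3 - 12*w^2 + 8*w - 10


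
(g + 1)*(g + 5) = g^2 + 6*g + 5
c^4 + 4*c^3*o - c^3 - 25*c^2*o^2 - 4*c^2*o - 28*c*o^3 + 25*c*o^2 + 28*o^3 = (c - 1)*(c - 4*o)*(c + o)*(c + 7*o)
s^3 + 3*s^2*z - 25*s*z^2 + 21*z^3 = (s - 3*z)*(s - z)*(s + 7*z)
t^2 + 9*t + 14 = (t + 2)*(t + 7)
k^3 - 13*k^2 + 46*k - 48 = (k - 8)*(k - 3)*(k - 2)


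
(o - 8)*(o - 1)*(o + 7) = o^3 - 2*o^2 - 55*o + 56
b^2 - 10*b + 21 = (b - 7)*(b - 3)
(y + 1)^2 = y^2 + 2*y + 1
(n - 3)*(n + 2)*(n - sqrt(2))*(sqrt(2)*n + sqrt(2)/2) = sqrt(2)*n^4 - 2*n^3 - sqrt(2)*n^3/2 - 13*sqrt(2)*n^2/2 + n^2 - 3*sqrt(2)*n + 13*n + 6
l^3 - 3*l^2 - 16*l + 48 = (l - 4)*(l - 3)*(l + 4)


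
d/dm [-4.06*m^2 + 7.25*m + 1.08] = 7.25 - 8.12*m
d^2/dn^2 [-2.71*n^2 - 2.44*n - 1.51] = -5.42000000000000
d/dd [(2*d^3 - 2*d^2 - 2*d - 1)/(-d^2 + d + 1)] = (-2*d^4 + 4*d^3 + 2*d^2 - 6*d - 1)/(d^4 - 2*d^3 - d^2 + 2*d + 1)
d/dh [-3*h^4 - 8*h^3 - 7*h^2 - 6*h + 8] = -12*h^3 - 24*h^2 - 14*h - 6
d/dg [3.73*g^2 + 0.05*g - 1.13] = 7.46*g + 0.05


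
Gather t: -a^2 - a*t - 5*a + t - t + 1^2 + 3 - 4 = -a^2 - a*t - 5*a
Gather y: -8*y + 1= 1 - 8*y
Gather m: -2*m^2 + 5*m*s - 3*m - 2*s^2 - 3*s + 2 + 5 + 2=-2*m^2 + m*(5*s - 3) - 2*s^2 - 3*s + 9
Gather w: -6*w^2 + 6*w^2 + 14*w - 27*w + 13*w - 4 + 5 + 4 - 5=0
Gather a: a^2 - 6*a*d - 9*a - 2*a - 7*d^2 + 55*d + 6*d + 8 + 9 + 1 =a^2 + a*(-6*d - 11) - 7*d^2 + 61*d + 18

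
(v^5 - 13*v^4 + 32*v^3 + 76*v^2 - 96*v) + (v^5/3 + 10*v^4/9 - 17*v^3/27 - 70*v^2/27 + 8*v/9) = 4*v^5/3 - 107*v^4/9 + 847*v^3/27 + 1982*v^2/27 - 856*v/9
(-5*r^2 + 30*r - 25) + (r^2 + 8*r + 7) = -4*r^2 + 38*r - 18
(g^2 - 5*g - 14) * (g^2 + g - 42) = g^4 - 4*g^3 - 61*g^2 + 196*g + 588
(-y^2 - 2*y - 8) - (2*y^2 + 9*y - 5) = -3*y^2 - 11*y - 3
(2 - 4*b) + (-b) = 2 - 5*b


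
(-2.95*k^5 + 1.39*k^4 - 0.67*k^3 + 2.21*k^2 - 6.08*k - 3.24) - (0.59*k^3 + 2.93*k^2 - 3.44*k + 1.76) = -2.95*k^5 + 1.39*k^4 - 1.26*k^3 - 0.72*k^2 - 2.64*k - 5.0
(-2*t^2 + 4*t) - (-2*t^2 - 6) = 4*t + 6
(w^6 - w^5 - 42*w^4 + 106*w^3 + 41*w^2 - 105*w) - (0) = w^6 - w^5 - 42*w^4 + 106*w^3 + 41*w^2 - 105*w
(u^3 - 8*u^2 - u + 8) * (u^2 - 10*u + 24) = u^5 - 18*u^4 + 103*u^3 - 174*u^2 - 104*u + 192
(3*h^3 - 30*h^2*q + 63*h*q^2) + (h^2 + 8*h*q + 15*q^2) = 3*h^3 - 30*h^2*q + h^2 + 63*h*q^2 + 8*h*q + 15*q^2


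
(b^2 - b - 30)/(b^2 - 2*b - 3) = (-b^2 + b + 30)/(-b^2 + 2*b + 3)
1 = 1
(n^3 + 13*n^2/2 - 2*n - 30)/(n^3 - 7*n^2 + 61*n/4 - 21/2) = 2*(2*n^2 + 17*n + 30)/(4*n^2 - 20*n + 21)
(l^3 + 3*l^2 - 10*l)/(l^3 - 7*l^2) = (l^2 + 3*l - 10)/(l*(l - 7))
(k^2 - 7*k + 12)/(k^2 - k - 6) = (k - 4)/(k + 2)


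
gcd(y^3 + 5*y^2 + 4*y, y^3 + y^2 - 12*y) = y^2 + 4*y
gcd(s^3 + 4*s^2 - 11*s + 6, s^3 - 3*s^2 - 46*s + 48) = s^2 + 5*s - 6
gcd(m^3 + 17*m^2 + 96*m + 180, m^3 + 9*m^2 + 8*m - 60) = m^2 + 11*m + 30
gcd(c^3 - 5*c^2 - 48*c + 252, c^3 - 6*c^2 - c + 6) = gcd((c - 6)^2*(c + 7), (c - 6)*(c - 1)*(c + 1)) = c - 6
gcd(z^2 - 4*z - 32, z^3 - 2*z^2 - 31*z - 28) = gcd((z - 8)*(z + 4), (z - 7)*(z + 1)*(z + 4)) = z + 4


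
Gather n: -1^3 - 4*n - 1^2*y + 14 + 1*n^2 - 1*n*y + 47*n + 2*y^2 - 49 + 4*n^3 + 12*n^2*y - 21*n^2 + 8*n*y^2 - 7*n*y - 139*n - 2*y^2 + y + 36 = 4*n^3 + n^2*(12*y - 20) + n*(8*y^2 - 8*y - 96)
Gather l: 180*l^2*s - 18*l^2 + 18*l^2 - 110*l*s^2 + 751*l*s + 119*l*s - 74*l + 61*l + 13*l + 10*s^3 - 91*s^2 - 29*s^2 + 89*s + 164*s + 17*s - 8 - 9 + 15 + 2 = 180*l^2*s + l*(-110*s^2 + 870*s) + 10*s^3 - 120*s^2 + 270*s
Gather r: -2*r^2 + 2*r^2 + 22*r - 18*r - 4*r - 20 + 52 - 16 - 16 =0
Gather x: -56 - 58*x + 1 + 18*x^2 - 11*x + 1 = 18*x^2 - 69*x - 54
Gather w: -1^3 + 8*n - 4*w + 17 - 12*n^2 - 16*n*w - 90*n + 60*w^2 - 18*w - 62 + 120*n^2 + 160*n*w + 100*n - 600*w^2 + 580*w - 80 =108*n^2 + 18*n - 540*w^2 + w*(144*n + 558) - 126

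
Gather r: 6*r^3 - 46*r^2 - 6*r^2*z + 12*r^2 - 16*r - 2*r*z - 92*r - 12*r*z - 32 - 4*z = 6*r^3 + r^2*(-6*z - 34) + r*(-14*z - 108) - 4*z - 32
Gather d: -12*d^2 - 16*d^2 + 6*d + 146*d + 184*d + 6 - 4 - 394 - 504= -28*d^2 + 336*d - 896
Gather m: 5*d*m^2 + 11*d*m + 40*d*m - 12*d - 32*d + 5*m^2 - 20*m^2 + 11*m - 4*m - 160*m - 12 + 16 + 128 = -44*d + m^2*(5*d - 15) + m*(51*d - 153) + 132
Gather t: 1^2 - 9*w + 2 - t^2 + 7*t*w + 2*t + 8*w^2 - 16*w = -t^2 + t*(7*w + 2) + 8*w^2 - 25*w + 3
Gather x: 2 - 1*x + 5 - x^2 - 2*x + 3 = -x^2 - 3*x + 10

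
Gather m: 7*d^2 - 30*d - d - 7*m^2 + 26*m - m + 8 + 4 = 7*d^2 - 31*d - 7*m^2 + 25*m + 12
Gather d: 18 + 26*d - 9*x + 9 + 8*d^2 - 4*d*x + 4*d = 8*d^2 + d*(30 - 4*x) - 9*x + 27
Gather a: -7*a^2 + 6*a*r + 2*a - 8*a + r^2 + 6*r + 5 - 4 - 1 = -7*a^2 + a*(6*r - 6) + r^2 + 6*r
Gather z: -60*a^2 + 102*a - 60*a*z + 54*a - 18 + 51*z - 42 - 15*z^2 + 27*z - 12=-60*a^2 + 156*a - 15*z^2 + z*(78 - 60*a) - 72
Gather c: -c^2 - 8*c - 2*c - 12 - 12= -c^2 - 10*c - 24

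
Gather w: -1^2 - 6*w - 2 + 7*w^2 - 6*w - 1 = 7*w^2 - 12*w - 4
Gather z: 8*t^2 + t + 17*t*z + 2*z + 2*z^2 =8*t^2 + t + 2*z^2 + z*(17*t + 2)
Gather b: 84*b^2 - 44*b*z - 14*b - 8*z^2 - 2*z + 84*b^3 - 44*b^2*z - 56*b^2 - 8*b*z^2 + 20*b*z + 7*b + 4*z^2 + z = 84*b^3 + b^2*(28 - 44*z) + b*(-8*z^2 - 24*z - 7) - 4*z^2 - z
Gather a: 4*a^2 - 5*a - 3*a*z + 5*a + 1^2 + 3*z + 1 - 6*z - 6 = 4*a^2 - 3*a*z - 3*z - 4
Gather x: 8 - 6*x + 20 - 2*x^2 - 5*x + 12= -2*x^2 - 11*x + 40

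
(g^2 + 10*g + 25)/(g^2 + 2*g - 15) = (g + 5)/(g - 3)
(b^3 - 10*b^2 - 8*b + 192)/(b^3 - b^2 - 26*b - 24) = (b - 8)/(b + 1)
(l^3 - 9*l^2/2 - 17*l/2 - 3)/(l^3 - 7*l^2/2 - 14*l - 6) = (l + 1)/(l + 2)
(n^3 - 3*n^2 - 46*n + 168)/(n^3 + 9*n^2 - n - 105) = (n^2 - 10*n + 24)/(n^2 + 2*n - 15)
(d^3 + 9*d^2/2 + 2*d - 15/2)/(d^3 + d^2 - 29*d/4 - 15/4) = 2*(2*d^2 + 3*d - 5)/(4*d^2 - 8*d - 5)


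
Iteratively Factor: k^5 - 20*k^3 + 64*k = (k + 4)*(k^4 - 4*k^3 - 4*k^2 + 16*k) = (k - 4)*(k + 4)*(k^3 - 4*k) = (k - 4)*(k + 2)*(k + 4)*(k^2 - 2*k) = k*(k - 4)*(k + 2)*(k + 4)*(k - 2)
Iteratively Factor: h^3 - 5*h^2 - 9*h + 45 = (h + 3)*(h^2 - 8*h + 15) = (h - 5)*(h + 3)*(h - 3)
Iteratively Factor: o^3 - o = (o + 1)*(o^2 - o) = (o - 1)*(o + 1)*(o)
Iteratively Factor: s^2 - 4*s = (s)*(s - 4)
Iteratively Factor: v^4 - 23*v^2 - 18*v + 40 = (v - 1)*(v^3 + v^2 - 22*v - 40) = (v - 1)*(v + 2)*(v^2 - v - 20) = (v - 1)*(v + 2)*(v + 4)*(v - 5)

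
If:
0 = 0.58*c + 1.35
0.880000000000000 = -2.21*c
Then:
No Solution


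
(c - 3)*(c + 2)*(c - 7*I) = c^3 - c^2 - 7*I*c^2 - 6*c + 7*I*c + 42*I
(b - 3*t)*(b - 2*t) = b^2 - 5*b*t + 6*t^2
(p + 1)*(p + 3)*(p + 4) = p^3 + 8*p^2 + 19*p + 12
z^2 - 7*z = z*(z - 7)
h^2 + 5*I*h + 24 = (h - 3*I)*(h + 8*I)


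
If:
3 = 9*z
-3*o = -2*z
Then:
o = 2/9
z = 1/3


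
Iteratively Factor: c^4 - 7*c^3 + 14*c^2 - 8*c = (c - 1)*(c^3 - 6*c^2 + 8*c) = (c - 4)*(c - 1)*(c^2 - 2*c) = (c - 4)*(c - 2)*(c - 1)*(c)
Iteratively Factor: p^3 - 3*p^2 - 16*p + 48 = (p - 3)*(p^2 - 16) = (p - 3)*(p + 4)*(p - 4)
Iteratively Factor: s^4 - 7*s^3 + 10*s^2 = (s - 5)*(s^3 - 2*s^2) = s*(s - 5)*(s^2 - 2*s) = s^2*(s - 5)*(s - 2)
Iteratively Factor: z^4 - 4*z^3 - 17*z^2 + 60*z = (z - 5)*(z^3 + z^2 - 12*z) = (z - 5)*(z + 4)*(z^2 - 3*z) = (z - 5)*(z - 3)*(z + 4)*(z)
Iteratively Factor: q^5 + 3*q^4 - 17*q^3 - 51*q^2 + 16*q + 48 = (q - 1)*(q^4 + 4*q^3 - 13*q^2 - 64*q - 48) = (q - 1)*(q + 3)*(q^3 + q^2 - 16*q - 16) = (q - 1)*(q + 1)*(q + 3)*(q^2 - 16) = (q - 4)*(q - 1)*(q + 1)*(q + 3)*(q + 4)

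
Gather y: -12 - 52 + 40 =-24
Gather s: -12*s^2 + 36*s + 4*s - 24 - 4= -12*s^2 + 40*s - 28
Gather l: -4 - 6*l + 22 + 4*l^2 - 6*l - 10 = 4*l^2 - 12*l + 8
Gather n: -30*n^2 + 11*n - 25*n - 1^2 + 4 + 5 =-30*n^2 - 14*n + 8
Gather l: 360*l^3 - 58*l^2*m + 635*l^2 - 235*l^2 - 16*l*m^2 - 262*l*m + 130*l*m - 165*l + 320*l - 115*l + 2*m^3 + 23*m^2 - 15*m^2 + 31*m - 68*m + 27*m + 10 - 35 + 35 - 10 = 360*l^3 + l^2*(400 - 58*m) + l*(-16*m^2 - 132*m + 40) + 2*m^3 + 8*m^2 - 10*m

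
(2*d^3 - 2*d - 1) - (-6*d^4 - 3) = 6*d^4 + 2*d^3 - 2*d + 2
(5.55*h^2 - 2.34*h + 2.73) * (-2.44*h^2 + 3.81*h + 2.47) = -13.542*h^4 + 26.8551*h^3 - 1.8681*h^2 + 4.6215*h + 6.7431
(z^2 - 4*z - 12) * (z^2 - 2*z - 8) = z^4 - 6*z^3 - 12*z^2 + 56*z + 96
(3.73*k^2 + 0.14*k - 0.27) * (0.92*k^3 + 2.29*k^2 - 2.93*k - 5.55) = 3.4316*k^5 + 8.6705*k^4 - 10.8567*k^3 - 21.73*k^2 + 0.0141000000000001*k + 1.4985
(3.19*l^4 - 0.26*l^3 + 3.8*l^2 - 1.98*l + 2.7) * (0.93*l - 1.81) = 2.9667*l^5 - 6.0157*l^4 + 4.0046*l^3 - 8.7194*l^2 + 6.0948*l - 4.887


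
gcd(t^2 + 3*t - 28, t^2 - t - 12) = t - 4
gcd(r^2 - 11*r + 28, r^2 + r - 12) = 1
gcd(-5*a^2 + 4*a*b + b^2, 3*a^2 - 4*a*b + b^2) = a - b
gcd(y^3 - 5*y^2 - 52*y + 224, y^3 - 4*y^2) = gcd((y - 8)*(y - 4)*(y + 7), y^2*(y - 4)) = y - 4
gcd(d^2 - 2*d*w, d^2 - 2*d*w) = -d^2 + 2*d*w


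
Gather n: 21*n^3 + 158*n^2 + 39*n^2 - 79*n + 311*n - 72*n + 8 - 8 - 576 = 21*n^3 + 197*n^2 + 160*n - 576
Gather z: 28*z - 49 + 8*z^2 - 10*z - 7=8*z^2 + 18*z - 56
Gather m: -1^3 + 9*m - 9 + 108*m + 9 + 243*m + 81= 360*m + 80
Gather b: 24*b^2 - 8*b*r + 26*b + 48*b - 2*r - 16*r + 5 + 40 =24*b^2 + b*(74 - 8*r) - 18*r + 45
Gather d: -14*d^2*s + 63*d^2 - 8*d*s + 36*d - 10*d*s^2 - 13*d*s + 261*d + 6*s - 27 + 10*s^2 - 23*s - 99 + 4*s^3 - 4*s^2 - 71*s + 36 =d^2*(63 - 14*s) + d*(-10*s^2 - 21*s + 297) + 4*s^3 + 6*s^2 - 88*s - 90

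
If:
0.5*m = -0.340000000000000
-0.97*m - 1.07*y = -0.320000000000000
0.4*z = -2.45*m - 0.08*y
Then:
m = -0.68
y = 0.92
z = 3.98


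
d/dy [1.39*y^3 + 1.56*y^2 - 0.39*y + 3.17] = 4.17*y^2 + 3.12*y - 0.39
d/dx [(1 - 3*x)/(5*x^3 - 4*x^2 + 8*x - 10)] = (30*x^3 - 27*x^2 + 8*x + 22)/(25*x^6 - 40*x^5 + 96*x^4 - 164*x^3 + 144*x^2 - 160*x + 100)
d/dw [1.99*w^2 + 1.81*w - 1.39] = 3.98*w + 1.81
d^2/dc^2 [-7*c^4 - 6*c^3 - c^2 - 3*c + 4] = -84*c^2 - 36*c - 2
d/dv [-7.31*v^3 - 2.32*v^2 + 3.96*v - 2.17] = -21.93*v^2 - 4.64*v + 3.96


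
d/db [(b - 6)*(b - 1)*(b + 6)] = 3*b^2 - 2*b - 36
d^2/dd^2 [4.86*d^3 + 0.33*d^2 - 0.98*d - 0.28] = 29.16*d + 0.66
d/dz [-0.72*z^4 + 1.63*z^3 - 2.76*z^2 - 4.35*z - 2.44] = -2.88*z^3 + 4.89*z^2 - 5.52*z - 4.35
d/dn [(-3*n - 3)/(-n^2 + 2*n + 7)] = 3*(n^2 - 2*n - 2*(n - 1)*(n + 1) - 7)/(-n^2 + 2*n + 7)^2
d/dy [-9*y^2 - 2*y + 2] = -18*y - 2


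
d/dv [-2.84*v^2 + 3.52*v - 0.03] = 3.52 - 5.68*v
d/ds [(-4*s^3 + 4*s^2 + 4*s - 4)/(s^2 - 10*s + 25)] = 4*(-s^3 + 15*s^2 - 11*s - 3)/(s^3 - 15*s^2 + 75*s - 125)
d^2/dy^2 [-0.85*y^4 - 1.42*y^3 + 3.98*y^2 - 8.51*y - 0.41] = -10.2*y^2 - 8.52*y + 7.96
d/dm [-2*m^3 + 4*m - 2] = 4 - 6*m^2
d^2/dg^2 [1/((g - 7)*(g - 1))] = 2*((g - 7)^2 + (g - 7)*(g - 1) + (g - 1)^2)/((g - 7)^3*(g - 1)^3)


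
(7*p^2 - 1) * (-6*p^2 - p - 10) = -42*p^4 - 7*p^3 - 64*p^2 + p + 10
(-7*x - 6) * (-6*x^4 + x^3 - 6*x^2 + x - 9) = 42*x^5 + 29*x^4 + 36*x^3 + 29*x^2 + 57*x + 54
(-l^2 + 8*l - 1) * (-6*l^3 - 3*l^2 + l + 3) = 6*l^5 - 45*l^4 - 19*l^3 + 8*l^2 + 23*l - 3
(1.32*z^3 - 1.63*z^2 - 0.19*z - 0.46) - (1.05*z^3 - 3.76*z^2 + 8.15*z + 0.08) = 0.27*z^3 + 2.13*z^2 - 8.34*z - 0.54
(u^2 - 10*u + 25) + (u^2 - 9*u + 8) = 2*u^2 - 19*u + 33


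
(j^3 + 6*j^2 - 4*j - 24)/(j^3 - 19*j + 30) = (j^2 + 8*j + 12)/(j^2 + 2*j - 15)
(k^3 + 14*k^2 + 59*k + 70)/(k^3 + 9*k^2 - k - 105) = (k + 2)/(k - 3)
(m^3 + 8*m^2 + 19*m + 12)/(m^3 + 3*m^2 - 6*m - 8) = (m + 3)/(m - 2)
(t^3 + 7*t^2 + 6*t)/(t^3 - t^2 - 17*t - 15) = t*(t + 6)/(t^2 - 2*t - 15)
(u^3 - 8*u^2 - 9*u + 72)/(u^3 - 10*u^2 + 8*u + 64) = (u^2 - 9)/(u^2 - 2*u - 8)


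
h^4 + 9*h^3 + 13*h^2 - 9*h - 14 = (h - 1)*(h + 1)*(h + 2)*(h + 7)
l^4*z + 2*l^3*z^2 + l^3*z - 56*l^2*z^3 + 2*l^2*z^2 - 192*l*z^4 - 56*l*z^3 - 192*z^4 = (l - 8*z)*(l + 4*z)*(l + 6*z)*(l*z + z)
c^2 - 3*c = c*(c - 3)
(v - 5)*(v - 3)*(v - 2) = v^3 - 10*v^2 + 31*v - 30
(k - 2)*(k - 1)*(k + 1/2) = k^3 - 5*k^2/2 + k/2 + 1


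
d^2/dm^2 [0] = 0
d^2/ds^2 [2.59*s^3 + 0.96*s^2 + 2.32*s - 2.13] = 15.54*s + 1.92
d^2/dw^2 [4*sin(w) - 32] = -4*sin(w)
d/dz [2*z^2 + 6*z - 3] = 4*z + 6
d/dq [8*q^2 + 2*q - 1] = 16*q + 2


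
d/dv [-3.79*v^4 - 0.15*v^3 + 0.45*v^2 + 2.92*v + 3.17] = -15.16*v^3 - 0.45*v^2 + 0.9*v + 2.92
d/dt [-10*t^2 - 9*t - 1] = -20*t - 9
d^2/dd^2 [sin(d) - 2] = -sin(d)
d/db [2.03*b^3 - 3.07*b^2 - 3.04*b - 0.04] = 6.09*b^2 - 6.14*b - 3.04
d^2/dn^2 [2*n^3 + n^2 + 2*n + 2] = 12*n + 2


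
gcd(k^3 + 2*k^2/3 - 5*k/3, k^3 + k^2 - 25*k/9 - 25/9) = k + 5/3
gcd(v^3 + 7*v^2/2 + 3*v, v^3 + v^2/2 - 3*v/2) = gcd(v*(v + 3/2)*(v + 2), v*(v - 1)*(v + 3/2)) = v^2 + 3*v/2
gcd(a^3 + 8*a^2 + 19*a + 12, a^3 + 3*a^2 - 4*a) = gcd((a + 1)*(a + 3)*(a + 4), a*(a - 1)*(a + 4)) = a + 4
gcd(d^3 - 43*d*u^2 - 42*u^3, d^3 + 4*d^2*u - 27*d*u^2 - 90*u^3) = d + 6*u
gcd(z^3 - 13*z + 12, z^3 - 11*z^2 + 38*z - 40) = 1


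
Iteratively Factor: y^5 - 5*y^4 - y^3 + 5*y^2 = (y)*(y^4 - 5*y^3 - y^2 + 5*y) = y*(y + 1)*(y^3 - 6*y^2 + 5*y) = y^2*(y + 1)*(y^2 - 6*y + 5) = y^2*(y - 5)*(y + 1)*(y - 1)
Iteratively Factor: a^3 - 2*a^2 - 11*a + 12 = (a + 3)*(a^2 - 5*a + 4) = (a - 1)*(a + 3)*(a - 4)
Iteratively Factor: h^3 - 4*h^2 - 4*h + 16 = (h + 2)*(h^2 - 6*h + 8) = (h - 4)*(h + 2)*(h - 2)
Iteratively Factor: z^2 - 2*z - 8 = (z - 4)*(z + 2)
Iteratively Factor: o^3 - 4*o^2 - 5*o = (o + 1)*(o^2 - 5*o) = o*(o + 1)*(o - 5)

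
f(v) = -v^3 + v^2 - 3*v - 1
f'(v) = -3*v^2 + 2*v - 3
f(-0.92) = 3.39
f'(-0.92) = -7.38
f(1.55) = -6.97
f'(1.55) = -7.11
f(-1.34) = 7.22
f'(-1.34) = -11.07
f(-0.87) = 3.03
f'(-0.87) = -7.01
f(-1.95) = 16.07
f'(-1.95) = -18.31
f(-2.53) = 29.19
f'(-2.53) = -27.26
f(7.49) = -387.56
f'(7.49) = -156.32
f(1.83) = -9.27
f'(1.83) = -9.39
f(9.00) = -676.00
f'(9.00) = -228.00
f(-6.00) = 269.00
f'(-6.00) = -123.00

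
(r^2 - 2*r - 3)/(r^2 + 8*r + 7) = (r - 3)/(r + 7)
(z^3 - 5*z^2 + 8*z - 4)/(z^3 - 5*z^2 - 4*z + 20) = (z^2 - 3*z + 2)/(z^2 - 3*z - 10)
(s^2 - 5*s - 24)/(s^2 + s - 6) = (s - 8)/(s - 2)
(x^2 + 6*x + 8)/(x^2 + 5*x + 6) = (x + 4)/(x + 3)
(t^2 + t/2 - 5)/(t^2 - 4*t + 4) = (t + 5/2)/(t - 2)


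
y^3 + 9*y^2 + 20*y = y*(y + 4)*(y + 5)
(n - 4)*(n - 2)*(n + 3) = n^3 - 3*n^2 - 10*n + 24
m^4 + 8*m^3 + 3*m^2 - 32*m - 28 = (m - 2)*(m + 1)*(m + 2)*(m + 7)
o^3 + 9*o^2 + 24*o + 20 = (o + 2)^2*(o + 5)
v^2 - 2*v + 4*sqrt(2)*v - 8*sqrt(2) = (v - 2)*(v + 4*sqrt(2))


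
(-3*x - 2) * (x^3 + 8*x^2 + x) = -3*x^4 - 26*x^3 - 19*x^2 - 2*x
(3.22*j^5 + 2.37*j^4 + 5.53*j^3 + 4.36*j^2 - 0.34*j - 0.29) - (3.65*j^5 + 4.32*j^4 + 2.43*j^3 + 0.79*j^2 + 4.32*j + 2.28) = -0.43*j^5 - 1.95*j^4 + 3.1*j^3 + 3.57*j^2 - 4.66*j - 2.57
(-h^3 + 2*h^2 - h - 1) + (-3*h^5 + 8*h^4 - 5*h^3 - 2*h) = -3*h^5 + 8*h^4 - 6*h^3 + 2*h^2 - 3*h - 1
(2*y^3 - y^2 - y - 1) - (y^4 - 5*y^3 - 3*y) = -y^4 + 7*y^3 - y^2 + 2*y - 1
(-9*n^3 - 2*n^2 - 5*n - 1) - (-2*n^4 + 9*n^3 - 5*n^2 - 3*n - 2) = 2*n^4 - 18*n^3 + 3*n^2 - 2*n + 1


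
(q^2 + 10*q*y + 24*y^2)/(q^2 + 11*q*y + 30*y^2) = (q + 4*y)/(q + 5*y)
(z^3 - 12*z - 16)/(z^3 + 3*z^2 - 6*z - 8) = (z^3 - 12*z - 16)/(z^3 + 3*z^2 - 6*z - 8)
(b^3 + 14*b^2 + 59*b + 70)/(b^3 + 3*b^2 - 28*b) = (b^2 + 7*b + 10)/(b*(b - 4))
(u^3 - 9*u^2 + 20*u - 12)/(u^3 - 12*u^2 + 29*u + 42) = (u^2 - 3*u + 2)/(u^2 - 6*u - 7)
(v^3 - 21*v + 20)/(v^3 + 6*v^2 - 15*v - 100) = (v - 1)/(v + 5)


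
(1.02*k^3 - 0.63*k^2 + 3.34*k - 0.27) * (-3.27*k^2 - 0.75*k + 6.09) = -3.3354*k^5 + 1.2951*k^4 - 4.2375*k^3 - 5.4588*k^2 + 20.5431*k - 1.6443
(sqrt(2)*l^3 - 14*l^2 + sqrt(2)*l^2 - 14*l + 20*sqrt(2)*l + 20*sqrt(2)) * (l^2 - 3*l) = sqrt(2)*l^5 - 14*l^4 - 2*sqrt(2)*l^4 + 17*sqrt(2)*l^3 + 28*l^3 - 40*sqrt(2)*l^2 + 42*l^2 - 60*sqrt(2)*l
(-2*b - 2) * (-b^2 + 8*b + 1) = 2*b^3 - 14*b^2 - 18*b - 2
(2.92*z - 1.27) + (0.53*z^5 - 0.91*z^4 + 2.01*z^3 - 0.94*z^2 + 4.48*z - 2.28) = 0.53*z^5 - 0.91*z^4 + 2.01*z^3 - 0.94*z^2 + 7.4*z - 3.55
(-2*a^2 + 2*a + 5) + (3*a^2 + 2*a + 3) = a^2 + 4*a + 8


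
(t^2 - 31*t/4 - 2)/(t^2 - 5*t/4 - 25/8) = 2*(-4*t^2 + 31*t + 8)/(-8*t^2 + 10*t + 25)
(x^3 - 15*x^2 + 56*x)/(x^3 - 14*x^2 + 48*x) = (x - 7)/(x - 6)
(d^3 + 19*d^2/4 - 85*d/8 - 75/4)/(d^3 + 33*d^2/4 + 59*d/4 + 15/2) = (d - 5/2)/(d + 1)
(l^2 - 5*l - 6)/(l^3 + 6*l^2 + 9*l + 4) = (l - 6)/(l^2 + 5*l + 4)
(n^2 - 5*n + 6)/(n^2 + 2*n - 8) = (n - 3)/(n + 4)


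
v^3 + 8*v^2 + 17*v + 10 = (v + 1)*(v + 2)*(v + 5)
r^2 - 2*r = r*(r - 2)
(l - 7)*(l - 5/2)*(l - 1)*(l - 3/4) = l^4 - 45*l^3/4 + 279*l^2/8 - 151*l/4 + 105/8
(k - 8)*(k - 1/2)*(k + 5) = k^3 - 7*k^2/2 - 77*k/2 + 20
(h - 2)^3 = h^3 - 6*h^2 + 12*h - 8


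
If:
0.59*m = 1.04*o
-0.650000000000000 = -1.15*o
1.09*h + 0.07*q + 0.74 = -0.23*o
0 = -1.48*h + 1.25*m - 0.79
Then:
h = 0.31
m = 1.00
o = 0.57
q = -17.22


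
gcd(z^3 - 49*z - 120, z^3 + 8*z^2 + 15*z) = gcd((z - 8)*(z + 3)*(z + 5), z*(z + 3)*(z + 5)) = z^2 + 8*z + 15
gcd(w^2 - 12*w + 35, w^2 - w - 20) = w - 5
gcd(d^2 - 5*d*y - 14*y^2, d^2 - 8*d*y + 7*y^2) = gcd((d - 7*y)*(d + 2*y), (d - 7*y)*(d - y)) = -d + 7*y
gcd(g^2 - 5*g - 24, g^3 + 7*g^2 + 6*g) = 1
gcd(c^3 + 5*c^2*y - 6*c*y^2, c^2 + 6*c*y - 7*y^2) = -c + y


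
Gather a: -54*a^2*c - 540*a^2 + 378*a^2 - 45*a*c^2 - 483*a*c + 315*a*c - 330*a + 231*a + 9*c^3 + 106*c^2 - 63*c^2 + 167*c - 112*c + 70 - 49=a^2*(-54*c - 162) + a*(-45*c^2 - 168*c - 99) + 9*c^3 + 43*c^2 + 55*c + 21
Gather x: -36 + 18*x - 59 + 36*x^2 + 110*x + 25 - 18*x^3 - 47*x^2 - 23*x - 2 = -18*x^3 - 11*x^2 + 105*x - 72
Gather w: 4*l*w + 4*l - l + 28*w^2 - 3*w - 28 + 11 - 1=3*l + 28*w^2 + w*(4*l - 3) - 18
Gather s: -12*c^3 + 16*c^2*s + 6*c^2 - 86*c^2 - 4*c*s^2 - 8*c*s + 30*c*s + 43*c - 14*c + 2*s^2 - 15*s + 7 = -12*c^3 - 80*c^2 + 29*c + s^2*(2 - 4*c) + s*(16*c^2 + 22*c - 15) + 7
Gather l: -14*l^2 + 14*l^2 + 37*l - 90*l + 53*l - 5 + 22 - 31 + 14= 0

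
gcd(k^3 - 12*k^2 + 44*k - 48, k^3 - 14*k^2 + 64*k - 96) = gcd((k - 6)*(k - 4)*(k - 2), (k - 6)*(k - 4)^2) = k^2 - 10*k + 24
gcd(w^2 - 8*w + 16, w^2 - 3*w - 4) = w - 4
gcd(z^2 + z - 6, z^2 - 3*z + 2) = z - 2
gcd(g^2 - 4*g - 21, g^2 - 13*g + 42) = g - 7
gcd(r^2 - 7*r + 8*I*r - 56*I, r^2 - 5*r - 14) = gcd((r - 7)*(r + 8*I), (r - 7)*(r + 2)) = r - 7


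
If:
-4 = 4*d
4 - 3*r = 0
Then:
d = -1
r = 4/3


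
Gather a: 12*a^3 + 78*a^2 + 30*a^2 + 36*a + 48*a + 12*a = 12*a^3 + 108*a^2 + 96*a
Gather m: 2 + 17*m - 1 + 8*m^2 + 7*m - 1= 8*m^2 + 24*m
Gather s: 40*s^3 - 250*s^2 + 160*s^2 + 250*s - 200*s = 40*s^3 - 90*s^2 + 50*s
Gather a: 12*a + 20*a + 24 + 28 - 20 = 32*a + 32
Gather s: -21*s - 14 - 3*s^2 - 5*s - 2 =-3*s^2 - 26*s - 16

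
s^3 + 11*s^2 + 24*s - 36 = (s - 1)*(s + 6)^2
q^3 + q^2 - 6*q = q*(q - 2)*(q + 3)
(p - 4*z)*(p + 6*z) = p^2 + 2*p*z - 24*z^2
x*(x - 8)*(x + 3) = x^3 - 5*x^2 - 24*x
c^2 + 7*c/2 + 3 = (c + 3/2)*(c + 2)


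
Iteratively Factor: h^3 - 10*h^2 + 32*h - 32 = (h - 4)*(h^2 - 6*h + 8) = (h - 4)*(h - 2)*(h - 4)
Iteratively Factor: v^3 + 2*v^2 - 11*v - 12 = (v - 3)*(v^2 + 5*v + 4) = (v - 3)*(v + 4)*(v + 1)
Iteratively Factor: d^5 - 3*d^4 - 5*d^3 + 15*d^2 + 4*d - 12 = (d + 2)*(d^4 - 5*d^3 + 5*d^2 + 5*d - 6) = (d + 1)*(d + 2)*(d^3 - 6*d^2 + 11*d - 6) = (d - 3)*(d + 1)*(d + 2)*(d^2 - 3*d + 2) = (d - 3)*(d - 1)*(d + 1)*(d + 2)*(d - 2)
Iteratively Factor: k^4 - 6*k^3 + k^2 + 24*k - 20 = (k + 2)*(k^3 - 8*k^2 + 17*k - 10) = (k - 1)*(k + 2)*(k^2 - 7*k + 10) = (k - 5)*(k - 1)*(k + 2)*(k - 2)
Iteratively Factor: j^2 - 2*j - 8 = (j + 2)*(j - 4)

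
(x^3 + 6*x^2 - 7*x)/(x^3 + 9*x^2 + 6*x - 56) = x*(x - 1)/(x^2 + 2*x - 8)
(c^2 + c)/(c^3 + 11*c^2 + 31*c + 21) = c/(c^2 + 10*c + 21)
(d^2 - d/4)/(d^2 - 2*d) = (d - 1/4)/(d - 2)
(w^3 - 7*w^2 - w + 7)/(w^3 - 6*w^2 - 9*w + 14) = (w + 1)/(w + 2)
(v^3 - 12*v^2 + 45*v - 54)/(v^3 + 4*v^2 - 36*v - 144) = (v^2 - 6*v + 9)/(v^2 + 10*v + 24)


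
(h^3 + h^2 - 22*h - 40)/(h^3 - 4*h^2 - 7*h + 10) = (h + 4)/(h - 1)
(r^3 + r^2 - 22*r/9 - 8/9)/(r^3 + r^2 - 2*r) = (r^2 - r - 4/9)/(r*(r - 1))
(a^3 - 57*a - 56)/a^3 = (a^3 - 57*a - 56)/a^3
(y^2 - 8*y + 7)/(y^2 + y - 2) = (y - 7)/(y + 2)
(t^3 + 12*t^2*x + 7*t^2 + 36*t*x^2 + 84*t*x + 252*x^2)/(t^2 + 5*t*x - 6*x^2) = (-t^2 - 6*t*x - 7*t - 42*x)/(-t + x)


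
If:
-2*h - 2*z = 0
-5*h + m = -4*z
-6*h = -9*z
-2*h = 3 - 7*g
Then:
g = 3/7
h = 0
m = 0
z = 0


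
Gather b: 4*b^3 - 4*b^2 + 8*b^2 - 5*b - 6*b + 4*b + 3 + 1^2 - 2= 4*b^3 + 4*b^2 - 7*b + 2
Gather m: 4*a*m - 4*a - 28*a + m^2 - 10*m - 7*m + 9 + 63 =-32*a + m^2 + m*(4*a - 17) + 72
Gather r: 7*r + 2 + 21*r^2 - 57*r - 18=21*r^2 - 50*r - 16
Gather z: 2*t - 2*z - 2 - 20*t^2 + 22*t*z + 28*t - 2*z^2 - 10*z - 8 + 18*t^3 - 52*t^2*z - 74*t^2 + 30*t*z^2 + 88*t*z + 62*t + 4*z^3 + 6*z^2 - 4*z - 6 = 18*t^3 - 94*t^2 + 92*t + 4*z^3 + z^2*(30*t + 4) + z*(-52*t^2 + 110*t - 16) - 16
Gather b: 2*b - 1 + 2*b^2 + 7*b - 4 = 2*b^2 + 9*b - 5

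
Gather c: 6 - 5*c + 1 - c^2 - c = -c^2 - 6*c + 7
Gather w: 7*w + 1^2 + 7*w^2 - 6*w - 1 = 7*w^2 + w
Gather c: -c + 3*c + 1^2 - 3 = 2*c - 2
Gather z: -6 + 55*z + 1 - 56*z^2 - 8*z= -56*z^2 + 47*z - 5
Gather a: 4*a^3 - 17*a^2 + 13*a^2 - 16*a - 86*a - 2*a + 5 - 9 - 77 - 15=4*a^3 - 4*a^2 - 104*a - 96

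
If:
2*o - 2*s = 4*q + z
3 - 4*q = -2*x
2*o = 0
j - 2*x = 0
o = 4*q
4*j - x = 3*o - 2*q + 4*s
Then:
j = -3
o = 0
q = 0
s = -21/8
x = -3/2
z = 21/4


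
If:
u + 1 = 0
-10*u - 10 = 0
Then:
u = -1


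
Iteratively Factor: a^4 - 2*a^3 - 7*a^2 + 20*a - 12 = (a - 2)*(a^3 - 7*a + 6) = (a - 2)*(a - 1)*(a^2 + a - 6) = (a - 2)^2*(a - 1)*(a + 3)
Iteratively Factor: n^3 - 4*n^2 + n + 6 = (n + 1)*(n^2 - 5*n + 6) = (n - 2)*(n + 1)*(n - 3)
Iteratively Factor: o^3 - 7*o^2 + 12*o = (o)*(o^2 - 7*o + 12) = o*(o - 4)*(o - 3)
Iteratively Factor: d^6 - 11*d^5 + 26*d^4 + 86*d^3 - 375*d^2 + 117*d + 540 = (d - 4)*(d^5 - 7*d^4 - 2*d^3 + 78*d^2 - 63*d - 135) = (d - 4)*(d - 3)*(d^4 - 4*d^3 - 14*d^2 + 36*d + 45) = (d - 5)*(d - 4)*(d - 3)*(d^3 + d^2 - 9*d - 9) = (d - 5)*(d - 4)*(d - 3)*(d + 1)*(d^2 - 9) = (d - 5)*(d - 4)*(d - 3)*(d + 1)*(d + 3)*(d - 3)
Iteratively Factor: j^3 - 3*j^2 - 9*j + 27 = (j - 3)*(j^2 - 9) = (j - 3)^2*(j + 3)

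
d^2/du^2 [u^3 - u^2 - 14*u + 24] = 6*u - 2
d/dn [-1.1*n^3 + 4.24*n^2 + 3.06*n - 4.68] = -3.3*n^2 + 8.48*n + 3.06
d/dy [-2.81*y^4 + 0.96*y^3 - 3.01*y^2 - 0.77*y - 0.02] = -11.24*y^3 + 2.88*y^2 - 6.02*y - 0.77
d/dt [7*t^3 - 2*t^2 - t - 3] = 21*t^2 - 4*t - 1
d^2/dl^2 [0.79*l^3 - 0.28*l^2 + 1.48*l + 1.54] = 4.74*l - 0.56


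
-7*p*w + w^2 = w*(-7*p + w)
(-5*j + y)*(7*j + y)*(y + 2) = -35*j^2*y - 70*j^2 + 2*j*y^2 + 4*j*y + y^3 + 2*y^2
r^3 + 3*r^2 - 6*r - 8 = (r - 2)*(r + 1)*(r + 4)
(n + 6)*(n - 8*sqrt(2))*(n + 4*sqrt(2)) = n^3 - 4*sqrt(2)*n^2 + 6*n^2 - 64*n - 24*sqrt(2)*n - 384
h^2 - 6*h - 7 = (h - 7)*(h + 1)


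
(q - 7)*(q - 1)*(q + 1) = q^3 - 7*q^2 - q + 7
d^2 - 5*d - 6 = (d - 6)*(d + 1)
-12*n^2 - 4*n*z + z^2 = (-6*n + z)*(2*n + z)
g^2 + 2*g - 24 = (g - 4)*(g + 6)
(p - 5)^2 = p^2 - 10*p + 25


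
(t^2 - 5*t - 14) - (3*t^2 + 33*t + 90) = -2*t^2 - 38*t - 104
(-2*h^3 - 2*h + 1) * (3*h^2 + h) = -6*h^5 - 2*h^4 - 6*h^3 + h^2 + h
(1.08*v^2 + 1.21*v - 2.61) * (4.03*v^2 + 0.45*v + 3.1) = 4.3524*v^4 + 5.3623*v^3 - 6.6258*v^2 + 2.5765*v - 8.091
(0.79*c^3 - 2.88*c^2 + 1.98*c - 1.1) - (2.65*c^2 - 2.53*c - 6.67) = 0.79*c^3 - 5.53*c^2 + 4.51*c + 5.57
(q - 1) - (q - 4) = 3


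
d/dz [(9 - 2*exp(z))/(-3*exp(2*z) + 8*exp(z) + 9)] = 6*(-exp(2*z) + 9*exp(z) - 15)*exp(z)/(9*exp(4*z) - 48*exp(3*z) + 10*exp(2*z) + 144*exp(z) + 81)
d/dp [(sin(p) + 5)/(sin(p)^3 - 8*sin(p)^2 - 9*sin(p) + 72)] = (-2*sin(p)^3 - 7*sin(p)^2 + 80*sin(p) + 117)*cos(p)/(sin(p)^3 - 8*sin(p)^2 - 9*sin(p) + 72)^2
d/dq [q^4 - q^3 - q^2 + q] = 4*q^3 - 3*q^2 - 2*q + 1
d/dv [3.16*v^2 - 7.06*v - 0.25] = 6.32*v - 7.06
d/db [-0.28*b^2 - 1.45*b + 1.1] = -0.56*b - 1.45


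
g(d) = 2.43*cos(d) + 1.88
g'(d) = -2.43*sin(d)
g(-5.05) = 2.68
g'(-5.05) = -2.29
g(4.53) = 1.44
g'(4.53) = 2.39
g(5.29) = 3.21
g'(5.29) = 2.04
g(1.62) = 1.76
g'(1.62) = -2.43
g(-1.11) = 2.96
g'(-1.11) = 2.18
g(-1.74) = 1.47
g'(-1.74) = 2.40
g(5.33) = 3.29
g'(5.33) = 1.98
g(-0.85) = 3.48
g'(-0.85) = 1.83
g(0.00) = 4.31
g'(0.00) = 0.00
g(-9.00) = -0.33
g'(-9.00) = 1.00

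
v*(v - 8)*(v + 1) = v^3 - 7*v^2 - 8*v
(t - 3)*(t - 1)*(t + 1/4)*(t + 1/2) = t^4 - 13*t^3/4 + t^2/8 + 7*t/4 + 3/8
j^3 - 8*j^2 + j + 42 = (j - 7)*(j - 3)*(j + 2)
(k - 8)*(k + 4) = k^2 - 4*k - 32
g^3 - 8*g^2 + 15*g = g*(g - 5)*(g - 3)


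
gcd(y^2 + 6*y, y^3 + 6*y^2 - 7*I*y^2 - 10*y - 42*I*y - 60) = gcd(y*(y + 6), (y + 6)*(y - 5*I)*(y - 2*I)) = y + 6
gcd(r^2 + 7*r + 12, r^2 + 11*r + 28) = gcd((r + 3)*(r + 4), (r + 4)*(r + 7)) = r + 4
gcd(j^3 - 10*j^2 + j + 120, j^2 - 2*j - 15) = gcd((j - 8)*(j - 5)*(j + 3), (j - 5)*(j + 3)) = j^2 - 2*j - 15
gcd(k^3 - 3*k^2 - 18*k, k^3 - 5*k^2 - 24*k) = k^2 + 3*k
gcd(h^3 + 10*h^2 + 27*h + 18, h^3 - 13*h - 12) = h^2 + 4*h + 3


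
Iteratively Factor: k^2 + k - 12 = (k + 4)*(k - 3)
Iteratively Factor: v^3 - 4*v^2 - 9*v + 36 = (v - 3)*(v^2 - v - 12) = (v - 4)*(v - 3)*(v + 3)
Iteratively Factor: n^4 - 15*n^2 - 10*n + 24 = (n - 1)*(n^3 + n^2 - 14*n - 24) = (n - 1)*(n + 2)*(n^2 - n - 12) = (n - 1)*(n + 2)*(n + 3)*(n - 4)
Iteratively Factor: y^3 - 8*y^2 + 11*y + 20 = (y - 4)*(y^2 - 4*y - 5) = (y - 5)*(y - 4)*(y + 1)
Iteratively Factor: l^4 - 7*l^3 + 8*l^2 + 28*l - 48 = (l - 2)*(l^3 - 5*l^2 - 2*l + 24) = (l - 4)*(l - 2)*(l^2 - l - 6) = (l - 4)*(l - 3)*(l - 2)*(l + 2)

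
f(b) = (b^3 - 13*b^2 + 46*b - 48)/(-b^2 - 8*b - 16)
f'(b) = (2*b + 8)*(b^3 - 13*b^2 + 46*b - 48)/(-b^2 - 8*b - 16)^2 + (3*b^2 - 26*b + 46)/(-b^2 - 8*b - 16)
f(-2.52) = 119.83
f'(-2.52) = -221.54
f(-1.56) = 26.07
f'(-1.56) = -37.13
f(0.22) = 2.16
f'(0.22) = -3.29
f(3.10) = 0.01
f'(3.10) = 0.11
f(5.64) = 0.24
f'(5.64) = 0.01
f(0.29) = 1.94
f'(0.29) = -3.01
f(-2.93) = 279.10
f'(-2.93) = -650.89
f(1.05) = 0.50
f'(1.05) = -1.06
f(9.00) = -0.25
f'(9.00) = -0.29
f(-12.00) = 65.62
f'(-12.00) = 4.06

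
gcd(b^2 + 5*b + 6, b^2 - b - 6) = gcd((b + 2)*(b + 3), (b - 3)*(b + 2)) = b + 2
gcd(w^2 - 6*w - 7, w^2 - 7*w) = w - 7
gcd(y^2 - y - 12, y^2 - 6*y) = 1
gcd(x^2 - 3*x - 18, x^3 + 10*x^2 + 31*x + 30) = x + 3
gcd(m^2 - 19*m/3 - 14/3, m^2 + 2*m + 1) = 1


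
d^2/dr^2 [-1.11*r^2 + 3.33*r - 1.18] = -2.22000000000000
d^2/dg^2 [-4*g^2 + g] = -8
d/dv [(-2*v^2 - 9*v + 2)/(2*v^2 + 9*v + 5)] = 7*(-4*v - 9)/(4*v^4 + 36*v^3 + 101*v^2 + 90*v + 25)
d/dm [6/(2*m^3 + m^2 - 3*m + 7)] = 6*(-6*m^2 - 2*m + 3)/(2*m^3 + m^2 - 3*m + 7)^2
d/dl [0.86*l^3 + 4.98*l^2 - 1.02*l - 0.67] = 2.58*l^2 + 9.96*l - 1.02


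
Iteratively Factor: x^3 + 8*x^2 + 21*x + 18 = (x + 2)*(x^2 + 6*x + 9) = (x + 2)*(x + 3)*(x + 3)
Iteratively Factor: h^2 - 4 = (h + 2)*(h - 2)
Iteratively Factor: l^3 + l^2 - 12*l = (l + 4)*(l^2 - 3*l) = (l - 3)*(l + 4)*(l)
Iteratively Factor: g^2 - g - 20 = (g + 4)*(g - 5)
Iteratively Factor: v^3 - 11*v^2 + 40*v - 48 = (v - 4)*(v^2 - 7*v + 12) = (v - 4)^2*(v - 3)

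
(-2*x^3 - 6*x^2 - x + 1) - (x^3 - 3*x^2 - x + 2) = -3*x^3 - 3*x^2 - 1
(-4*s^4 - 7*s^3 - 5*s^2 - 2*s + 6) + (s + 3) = -4*s^4 - 7*s^3 - 5*s^2 - s + 9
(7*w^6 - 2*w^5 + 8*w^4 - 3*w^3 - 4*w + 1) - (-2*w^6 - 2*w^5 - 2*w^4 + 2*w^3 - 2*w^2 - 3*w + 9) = 9*w^6 + 10*w^4 - 5*w^3 + 2*w^2 - w - 8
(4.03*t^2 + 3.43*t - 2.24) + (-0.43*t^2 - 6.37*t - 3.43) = 3.6*t^2 - 2.94*t - 5.67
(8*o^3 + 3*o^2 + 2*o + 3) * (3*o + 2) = 24*o^4 + 25*o^3 + 12*o^2 + 13*o + 6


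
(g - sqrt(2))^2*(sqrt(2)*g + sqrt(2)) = sqrt(2)*g^3 - 4*g^2 + sqrt(2)*g^2 - 4*g + 2*sqrt(2)*g + 2*sqrt(2)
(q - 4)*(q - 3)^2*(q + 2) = q^4 - 8*q^3 + 13*q^2 + 30*q - 72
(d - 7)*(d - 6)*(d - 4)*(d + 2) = d^4 - 15*d^3 + 60*d^2 + 20*d - 336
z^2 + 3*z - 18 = (z - 3)*(z + 6)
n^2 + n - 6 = (n - 2)*(n + 3)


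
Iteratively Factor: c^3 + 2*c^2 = (c)*(c^2 + 2*c) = c*(c + 2)*(c)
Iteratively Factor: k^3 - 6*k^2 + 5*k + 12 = (k - 4)*(k^2 - 2*k - 3) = (k - 4)*(k + 1)*(k - 3)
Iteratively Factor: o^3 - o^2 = (o)*(o^2 - o) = o*(o - 1)*(o)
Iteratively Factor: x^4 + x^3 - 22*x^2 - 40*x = (x + 4)*(x^3 - 3*x^2 - 10*x) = (x - 5)*(x + 4)*(x^2 + 2*x) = x*(x - 5)*(x + 4)*(x + 2)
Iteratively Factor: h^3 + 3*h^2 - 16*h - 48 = (h + 3)*(h^2 - 16) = (h + 3)*(h + 4)*(h - 4)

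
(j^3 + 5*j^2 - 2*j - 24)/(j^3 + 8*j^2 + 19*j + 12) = (j - 2)/(j + 1)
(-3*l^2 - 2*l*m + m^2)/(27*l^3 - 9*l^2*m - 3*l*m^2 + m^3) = (-l - m)/(9*l^2 - m^2)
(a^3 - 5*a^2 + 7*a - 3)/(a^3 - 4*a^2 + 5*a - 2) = (a - 3)/(a - 2)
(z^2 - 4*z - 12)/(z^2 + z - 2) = (z - 6)/(z - 1)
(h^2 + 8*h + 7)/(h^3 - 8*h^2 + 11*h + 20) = (h + 7)/(h^2 - 9*h + 20)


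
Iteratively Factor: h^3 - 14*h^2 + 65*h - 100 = (h - 4)*(h^2 - 10*h + 25) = (h - 5)*(h - 4)*(h - 5)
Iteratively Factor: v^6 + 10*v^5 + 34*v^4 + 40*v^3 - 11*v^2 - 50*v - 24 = (v + 1)*(v^5 + 9*v^4 + 25*v^3 + 15*v^2 - 26*v - 24) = (v + 1)*(v + 3)*(v^4 + 6*v^3 + 7*v^2 - 6*v - 8) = (v + 1)*(v + 2)*(v + 3)*(v^3 + 4*v^2 - v - 4) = (v - 1)*(v + 1)*(v + 2)*(v + 3)*(v^2 + 5*v + 4) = (v - 1)*(v + 1)*(v + 2)*(v + 3)*(v + 4)*(v + 1)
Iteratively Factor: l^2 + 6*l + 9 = (l + 3)*(l + 3)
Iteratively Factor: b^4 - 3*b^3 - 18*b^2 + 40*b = (b)*(b^3 - 3*b^2 - 18*b + 40) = b*(b - 5)*(b^2 + 2*b - 8) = b*(b - 5)*(b + 4)*(b - 2)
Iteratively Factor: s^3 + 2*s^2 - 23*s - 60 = (s - 5)*(s^2 + 7*s + 12) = (s - 5)*(s + 3)*(s + 4)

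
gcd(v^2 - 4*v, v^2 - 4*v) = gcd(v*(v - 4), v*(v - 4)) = v^2 - 4*v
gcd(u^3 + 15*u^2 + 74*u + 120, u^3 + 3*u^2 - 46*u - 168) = u^2 + 10*u + 24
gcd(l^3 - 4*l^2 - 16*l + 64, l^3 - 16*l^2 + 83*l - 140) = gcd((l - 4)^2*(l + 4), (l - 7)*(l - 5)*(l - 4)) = l - 4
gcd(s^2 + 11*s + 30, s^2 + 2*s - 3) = 1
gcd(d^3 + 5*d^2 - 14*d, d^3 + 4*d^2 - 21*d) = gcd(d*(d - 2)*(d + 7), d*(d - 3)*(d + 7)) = d^2 + 7*d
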